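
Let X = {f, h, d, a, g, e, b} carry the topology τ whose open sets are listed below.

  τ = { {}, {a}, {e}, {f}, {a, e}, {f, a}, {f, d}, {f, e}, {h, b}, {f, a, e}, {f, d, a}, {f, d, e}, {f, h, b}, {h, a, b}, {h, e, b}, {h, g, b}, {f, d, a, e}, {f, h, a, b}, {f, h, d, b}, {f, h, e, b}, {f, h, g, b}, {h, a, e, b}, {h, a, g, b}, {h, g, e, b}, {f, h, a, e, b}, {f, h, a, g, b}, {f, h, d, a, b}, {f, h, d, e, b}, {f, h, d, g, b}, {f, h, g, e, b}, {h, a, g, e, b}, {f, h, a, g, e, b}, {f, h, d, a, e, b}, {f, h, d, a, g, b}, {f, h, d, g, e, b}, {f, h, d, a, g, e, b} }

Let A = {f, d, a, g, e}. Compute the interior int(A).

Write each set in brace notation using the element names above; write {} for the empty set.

{f, d, a, e}

U open, U⊆A: {}, {f}, {e}, {a}, {a, e}, {f, e}, {f, a}, {f, d}, {f, d, a}, {f, a, e}, {f, d, e}, {f, d, a, e}. int(A) = ⋃ = {f, d, a, e}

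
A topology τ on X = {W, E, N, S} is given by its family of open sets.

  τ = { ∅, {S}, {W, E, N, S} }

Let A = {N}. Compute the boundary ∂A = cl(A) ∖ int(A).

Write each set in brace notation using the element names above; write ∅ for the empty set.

{W, E, N}

opens ⊆ A: ∅; union → int = ∅
complement {W, E, S}; its interior {S}; cl(A) = X∖{S} = {W, E, N}
boundary = {W, E, N} ∖ ∅ = {W, E, N}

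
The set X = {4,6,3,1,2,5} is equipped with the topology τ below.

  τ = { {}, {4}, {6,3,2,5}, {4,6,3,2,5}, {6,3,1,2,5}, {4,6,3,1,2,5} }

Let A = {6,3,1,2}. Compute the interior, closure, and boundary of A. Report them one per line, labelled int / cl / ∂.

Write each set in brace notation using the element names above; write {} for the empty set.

interior: largest open inside A is {} (from {})
cl via duality: int({4,5}) = {4}, so X∖{4} = {6,3,1,2,5}
cl∖int = {6,3,1,2,5}

int(A) = {}
cl(A)  = {6,3,1,2,5}
∂A     = {6,3,1,2,5}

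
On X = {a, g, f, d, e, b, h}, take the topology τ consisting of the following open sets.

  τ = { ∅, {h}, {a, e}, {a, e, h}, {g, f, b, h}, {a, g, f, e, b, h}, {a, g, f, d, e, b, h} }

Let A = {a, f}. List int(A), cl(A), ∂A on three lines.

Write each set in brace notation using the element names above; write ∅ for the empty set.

int(A) = ∅
cl(A)  = {a, g, f, d, e, b}
∂A     = {a, g, f, d, e, b}

opens ⊆ A: ∅; union → int = ∅
complement {g, d, e, b, h}; its interior {h}; cl(A) = X∖{h} = {a, g, f, d, e, b}
boundary = {a, g, f, d, e, b} ∖ ∅ = {a, g, f, d, e, b}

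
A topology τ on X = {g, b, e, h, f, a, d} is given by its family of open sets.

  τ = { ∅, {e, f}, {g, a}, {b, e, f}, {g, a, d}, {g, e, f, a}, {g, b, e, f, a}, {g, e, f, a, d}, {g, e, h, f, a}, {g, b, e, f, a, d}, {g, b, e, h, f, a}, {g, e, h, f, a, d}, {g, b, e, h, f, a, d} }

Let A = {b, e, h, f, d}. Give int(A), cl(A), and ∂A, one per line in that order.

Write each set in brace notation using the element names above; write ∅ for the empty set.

U open, U⊆A: ∅, {e, f}, {b, e, f}. int(A) = ⋃ = {b, e, f}
X∖A={g, a}, int(X∖A)={g, a}, hence cl(A)={b, e, h, f, d}
∂A: remove int from cl → {h, d}

int(A) = {b, e, f}
cl(A)  = {b, e, h, f, d}
∂A     = {h, d}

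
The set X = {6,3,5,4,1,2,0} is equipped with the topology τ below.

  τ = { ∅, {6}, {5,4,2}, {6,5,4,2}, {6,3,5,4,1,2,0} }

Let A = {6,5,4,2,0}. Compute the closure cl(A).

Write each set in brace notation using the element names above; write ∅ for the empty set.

complement {3,1}; its interior ∅; cl(A) = X∖∅ = {6,3,5,4,1,2,0}

{6,3,5,4,1,2,0}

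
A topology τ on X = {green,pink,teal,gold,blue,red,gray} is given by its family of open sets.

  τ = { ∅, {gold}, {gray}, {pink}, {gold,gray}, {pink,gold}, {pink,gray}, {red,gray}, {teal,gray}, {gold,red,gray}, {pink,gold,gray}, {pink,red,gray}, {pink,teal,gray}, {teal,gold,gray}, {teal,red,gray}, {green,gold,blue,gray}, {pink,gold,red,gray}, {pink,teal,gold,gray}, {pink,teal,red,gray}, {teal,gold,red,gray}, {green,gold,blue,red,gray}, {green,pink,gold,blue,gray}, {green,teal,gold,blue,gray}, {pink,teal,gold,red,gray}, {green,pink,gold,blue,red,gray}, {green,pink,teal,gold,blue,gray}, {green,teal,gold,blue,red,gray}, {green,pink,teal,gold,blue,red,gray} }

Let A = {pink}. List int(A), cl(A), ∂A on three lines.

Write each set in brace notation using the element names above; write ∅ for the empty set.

open subsets of A: ∅, {pink}; so int(A) = {pink}
closure: X∖int(X∖A) = X∖{green,teal,gold,blue,red,gray} = {pink}
∂A = {pink} minus {pink} = ∅

int(A) = {pink}
cl(A)  = {pink}
∂A     = ∅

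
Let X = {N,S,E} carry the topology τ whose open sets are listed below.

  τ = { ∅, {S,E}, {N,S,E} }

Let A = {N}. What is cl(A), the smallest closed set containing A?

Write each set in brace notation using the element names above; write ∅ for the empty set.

X∖A={S,E}, int(X∖A)={S,E}, hence cl(A)={N}

{N}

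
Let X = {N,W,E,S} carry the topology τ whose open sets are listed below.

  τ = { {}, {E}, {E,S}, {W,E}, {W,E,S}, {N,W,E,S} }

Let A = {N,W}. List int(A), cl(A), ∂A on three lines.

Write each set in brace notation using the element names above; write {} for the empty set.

int(A) = {}
cl(A)  = {N,W}
∂A     = {N,W}

interior: largest open inside A is {} (from {})
cl via duality: int({E,S}) = {E,S}, so X∖{E,S} = {N,W}
cl∖int = {N,W}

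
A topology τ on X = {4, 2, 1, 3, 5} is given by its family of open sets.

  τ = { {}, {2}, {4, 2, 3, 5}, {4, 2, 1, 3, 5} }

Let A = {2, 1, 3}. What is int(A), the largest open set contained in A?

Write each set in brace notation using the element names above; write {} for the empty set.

{2}

interior: largest open inside A is {2} (from {}, {2})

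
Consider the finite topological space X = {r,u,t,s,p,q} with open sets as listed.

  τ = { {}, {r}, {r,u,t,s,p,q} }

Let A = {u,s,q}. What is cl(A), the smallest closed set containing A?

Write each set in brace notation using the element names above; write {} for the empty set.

{u,t,s,p,q}

complement {r,t,p}; its interior {r}; cl(A) = X∖{r} = {u,t,s,p,q}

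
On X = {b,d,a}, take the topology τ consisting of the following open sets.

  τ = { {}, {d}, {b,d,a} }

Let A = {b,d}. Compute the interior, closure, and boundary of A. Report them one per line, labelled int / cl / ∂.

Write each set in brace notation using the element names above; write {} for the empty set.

U open, U⊆A: {}, {d}. int(A) = ⋃ = {d}
X∖A={a}, int(X∖A)={}, hence cl(A)={b,d,a}
∂A: remove int from cl → {b,a}

int(A) = {d}
cl(A)  = {b,d,a}
∂A     = {b,a}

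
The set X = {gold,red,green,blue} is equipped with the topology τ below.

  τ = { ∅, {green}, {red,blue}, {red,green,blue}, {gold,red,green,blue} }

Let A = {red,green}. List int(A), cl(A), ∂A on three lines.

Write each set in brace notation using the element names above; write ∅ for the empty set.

opens ⊆ A: ∅, {green}; union → int = {green}
complement {gold,blue}; its interior ∅; cl(A) = X∖∅ = {gold,red,green,blue}
boundary = {gold,red,green,blue} ∖ {green} = {gold,red,blue}

int(A) = {green}
cl(A)  = {gold,red,green,blue}
∂A     = {gold,red,blue}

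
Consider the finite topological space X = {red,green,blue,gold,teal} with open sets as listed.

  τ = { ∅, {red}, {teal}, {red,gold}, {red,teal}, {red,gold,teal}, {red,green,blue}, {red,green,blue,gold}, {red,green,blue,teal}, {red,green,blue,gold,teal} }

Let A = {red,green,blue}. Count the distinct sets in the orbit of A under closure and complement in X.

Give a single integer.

4

closure: X∖int(X∖A) = X∖{teal} = {red,green,blue,gold}
Let k=closure and c=complement:
  1. A     = {red,green,blue}
  2. kA    = {red,green,blue,gold}
  3. cA    = {gold,teal}
  4. ckA   = {teal}
— saturated at 4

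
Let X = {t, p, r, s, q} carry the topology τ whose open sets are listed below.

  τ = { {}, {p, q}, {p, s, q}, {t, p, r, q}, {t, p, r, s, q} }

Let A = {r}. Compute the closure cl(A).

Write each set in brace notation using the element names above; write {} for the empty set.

{t, r}

cl via duality: int({t, p, s, q}) = {p, s, q}, so X∖{p, s, q} = {t, r}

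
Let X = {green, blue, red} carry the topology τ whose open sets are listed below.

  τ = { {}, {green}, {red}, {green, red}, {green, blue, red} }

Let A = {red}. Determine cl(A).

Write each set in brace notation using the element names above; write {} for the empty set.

closure: X∖int(X∖A) = X∖{green} = {blue, red}

{blue, red}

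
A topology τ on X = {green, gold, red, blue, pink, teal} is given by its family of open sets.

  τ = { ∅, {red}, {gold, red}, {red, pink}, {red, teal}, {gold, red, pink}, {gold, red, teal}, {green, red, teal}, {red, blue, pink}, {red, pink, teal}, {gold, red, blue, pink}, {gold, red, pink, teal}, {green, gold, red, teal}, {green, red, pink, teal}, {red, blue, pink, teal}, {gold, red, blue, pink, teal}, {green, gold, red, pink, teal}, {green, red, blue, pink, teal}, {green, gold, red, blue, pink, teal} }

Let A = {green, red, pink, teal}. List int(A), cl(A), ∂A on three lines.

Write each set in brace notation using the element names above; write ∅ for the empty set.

interior: largest open inside A is {green, red, pink, teal} (from ∅, {red}, {red, pink}, {red, teal}, {green, red, teal}, {red, pink, teal}, {green, red, pink, teal})
cl via duality: int({gold, blue}) = ∅, so X∖∅ = {green, gold, red, blue, pink, teal}
cl∖int = {gold, blue}

int(A) = {green, red, pink, teal}
cl(A)  = {green, gold, red, blue, pink, teal}
∂A     = {gold, blue}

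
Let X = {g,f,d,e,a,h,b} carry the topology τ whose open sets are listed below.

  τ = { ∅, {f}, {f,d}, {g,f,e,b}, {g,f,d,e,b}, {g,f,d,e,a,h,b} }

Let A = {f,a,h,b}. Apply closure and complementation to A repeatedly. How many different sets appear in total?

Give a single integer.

cl via duality: int({g,d,e}) = ∅, so X∖∅ = {g,f,d,e,a,h,b}
Write k for closure, c for complement:
  1. A     = {f,a,h,b}
  2. kA    = {g,f,d,e,a,h,b}
  3. cA    = {g,d,e}
  4. ckA   = ∅
  5. kcA   = {g,d,e,a,h,b}
  6. ckcA  = {f}
applying k or c yields no new set

6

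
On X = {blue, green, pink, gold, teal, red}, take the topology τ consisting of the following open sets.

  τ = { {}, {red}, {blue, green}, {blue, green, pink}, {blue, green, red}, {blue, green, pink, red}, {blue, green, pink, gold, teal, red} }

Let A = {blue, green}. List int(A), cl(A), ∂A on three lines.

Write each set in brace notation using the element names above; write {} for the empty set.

int(A) = {blue, green}
cl(A)  = {blue, green, pink, gold, teal}
∂A     = {pink, gold, teal}

opens ⊆ A: {}, {blue, green}; union → int = {blue, green}
complement {pink, gold, teal, red}; its interior {red}; cl(A) = X∖{red} = {blue, green, pink, gold, teal}
boundary = {blue, green, pink, gold, teal} ∖ {blue, green} = {pink, gold, teal}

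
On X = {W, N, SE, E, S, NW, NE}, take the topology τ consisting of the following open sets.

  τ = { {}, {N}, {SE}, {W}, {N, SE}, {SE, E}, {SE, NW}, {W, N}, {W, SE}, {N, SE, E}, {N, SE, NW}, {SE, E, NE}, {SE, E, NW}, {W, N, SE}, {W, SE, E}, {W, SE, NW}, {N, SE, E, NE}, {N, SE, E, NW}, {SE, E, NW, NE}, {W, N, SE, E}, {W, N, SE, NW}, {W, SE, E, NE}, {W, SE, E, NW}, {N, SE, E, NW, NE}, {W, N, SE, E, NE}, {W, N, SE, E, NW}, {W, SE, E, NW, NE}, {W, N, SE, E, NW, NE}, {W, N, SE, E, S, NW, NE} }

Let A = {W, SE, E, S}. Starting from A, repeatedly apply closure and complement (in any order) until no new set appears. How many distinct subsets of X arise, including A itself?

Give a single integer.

closure: X∖int(X∖A) = X∖{N} = {W, SE, E, S, NW, NE}
Let k=closure and c=complement:
  1. A     = {W, SE, E, S}
  2. kA    = {W, SE, E, S, NW, NE}
  3. cA    = {N, NW, NE}
  4. ckA   = {N}
  5. kcA   = {N, S, NW, NE}
  6. kckA  = {N, S}
  7. ckcA  = {W, SE, E}
  8. ckckA = {W, SE, E, NW, NE}
— saturated at 8

8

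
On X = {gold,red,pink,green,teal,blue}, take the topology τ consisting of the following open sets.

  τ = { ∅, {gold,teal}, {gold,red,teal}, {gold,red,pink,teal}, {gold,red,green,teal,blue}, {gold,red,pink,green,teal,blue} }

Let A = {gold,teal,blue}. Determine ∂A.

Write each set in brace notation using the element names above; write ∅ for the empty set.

{red,pink,green,blue}

U open, U⊆A: ∅, {gold,teal}. int(A) = ⋃ = {gold,teal}
X∖A={red,pink,green}, int(X∖A)=∅, hence cl(A)={gold,red,pink,green,teal,blue}
∂A: remove int from cl → {red,pink,green,blue}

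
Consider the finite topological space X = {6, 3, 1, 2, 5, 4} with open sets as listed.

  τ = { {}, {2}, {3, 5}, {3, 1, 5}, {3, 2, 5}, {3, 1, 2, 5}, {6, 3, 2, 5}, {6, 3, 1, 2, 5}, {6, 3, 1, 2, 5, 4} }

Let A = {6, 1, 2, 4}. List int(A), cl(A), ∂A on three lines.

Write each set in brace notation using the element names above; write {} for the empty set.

interior: largest open inside A is {2} (from {}, {2})
cl via duality: int({3, 5}) = {3, 5}, so X∖{3, 5} = {6, 1, 2, 4}
cl∖int = {6, 1, 4}

int(A) = {2}
cl(A)  = {6, 1, 2, 4}
∂A     = {6, 1, 4}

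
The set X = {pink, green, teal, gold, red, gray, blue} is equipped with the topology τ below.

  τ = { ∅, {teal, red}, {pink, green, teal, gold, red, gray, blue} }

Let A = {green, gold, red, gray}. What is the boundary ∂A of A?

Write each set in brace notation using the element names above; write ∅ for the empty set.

U open, U⊆A: ∅. int(A) = ⋃ = ∅
X∖A={pink, teal, blue}, int(X∖A)=∅, hence cl(A)={pink, green, teal, gold, red, gray, blue}
∂A: remove int from cl → {pink, green, teal, gold, red, gray, blue}

{pink, green, teal, gold, red, gray, blue}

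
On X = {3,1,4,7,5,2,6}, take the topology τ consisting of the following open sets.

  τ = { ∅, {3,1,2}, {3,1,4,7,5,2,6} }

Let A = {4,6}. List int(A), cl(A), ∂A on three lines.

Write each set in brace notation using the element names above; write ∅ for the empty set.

U open, U⊆A: ∅. int(A) = ⋃ = ∅
X∖A={3,1,7,5,2}, int(X∖A)={3,1,2}, hence cl(A)={4,7,5,6}
∂A: remove int from cl → {4,7,5,6}

int(A) = ∅
cl(A)  = {4,7,5,6}
∂A     = {4,7,5,6}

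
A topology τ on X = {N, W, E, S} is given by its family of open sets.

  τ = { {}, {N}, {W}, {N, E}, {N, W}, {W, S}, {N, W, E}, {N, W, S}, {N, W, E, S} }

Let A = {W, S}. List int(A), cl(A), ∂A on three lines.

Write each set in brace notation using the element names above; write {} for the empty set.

open subsets of A: {}, {W}, {W, S}; so int(A) = {W, S}
closure: X∖int(X∖A) = X∖{N, E} = {W, S}
∂A = {W, S} minus {W, S} = {}

int(A) = {W, S}
cl(A)  = {W, S}
∂A     = {}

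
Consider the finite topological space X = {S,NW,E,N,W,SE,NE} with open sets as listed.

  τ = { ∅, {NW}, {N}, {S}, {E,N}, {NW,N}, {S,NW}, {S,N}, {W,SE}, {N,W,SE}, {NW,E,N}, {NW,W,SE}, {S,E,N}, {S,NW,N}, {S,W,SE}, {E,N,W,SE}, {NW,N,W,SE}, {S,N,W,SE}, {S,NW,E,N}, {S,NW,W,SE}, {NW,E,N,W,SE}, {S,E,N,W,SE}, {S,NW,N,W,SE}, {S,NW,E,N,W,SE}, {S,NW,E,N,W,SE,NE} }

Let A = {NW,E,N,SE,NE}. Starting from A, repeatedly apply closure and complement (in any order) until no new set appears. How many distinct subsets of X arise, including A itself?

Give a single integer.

closure: X∖int(X∖A) = X∖{S} = {NW,E,N,W,SE,NE}
Let k=closure and c=complement:
  1. A     = {NW,E,N,SE,NE}
  2. kA    = {NW,E,N,W,SE,NE}
  3. cA    = {S,W}
  4. ckA   = {S}
  5. kcA   = {S,W,SE,NE}
  6. kckA  = {S,NE}
  7. ckcA  = {NW,E,N}
  8. ckckA = {NW,E,N,W,SE}
  9. kckcA = {NW,E,N,NE}
  10. ckckcA = {S,W,SE}
— saturated at 10

10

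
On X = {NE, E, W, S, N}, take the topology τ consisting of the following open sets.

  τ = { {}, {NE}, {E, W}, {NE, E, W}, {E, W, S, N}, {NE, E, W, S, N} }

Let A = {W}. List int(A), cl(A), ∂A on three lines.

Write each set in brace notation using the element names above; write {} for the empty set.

U open, U⊆A: {}. int(A) = ⋃ = {}
X∖A={NE, E, S, N}, int(X∖A)={NE}, hence cl(A)={E, W, S, N}
∂A: remove int from cl → {E, W, S, N}

int(A) = {}
cl(A)  = {E, W, S, N}
∂A     = {E, W, S, N}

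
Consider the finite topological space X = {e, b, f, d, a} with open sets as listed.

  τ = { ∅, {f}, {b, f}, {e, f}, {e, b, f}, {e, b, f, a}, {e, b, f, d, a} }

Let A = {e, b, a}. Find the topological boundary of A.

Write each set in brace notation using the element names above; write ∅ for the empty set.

open subsets of A: ∅; so int(A) = ∅
closure: X∖int(X∖A) = X∖{f} = {e, b, d, a}
∂A = {e, b, d, a} minus ∅ = {e, b, d, a}

{e, b, d, a}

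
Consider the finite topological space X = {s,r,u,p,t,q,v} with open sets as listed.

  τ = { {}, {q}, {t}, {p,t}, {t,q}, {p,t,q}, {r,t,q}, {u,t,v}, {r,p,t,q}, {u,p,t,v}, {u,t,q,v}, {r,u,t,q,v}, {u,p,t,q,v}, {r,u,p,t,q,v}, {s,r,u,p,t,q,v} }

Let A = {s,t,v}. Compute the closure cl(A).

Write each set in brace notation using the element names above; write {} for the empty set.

{s,r,u,p,t,v}

closure: X∖int(X∖A) = X∖{q} = {s,r,u,p,t,v}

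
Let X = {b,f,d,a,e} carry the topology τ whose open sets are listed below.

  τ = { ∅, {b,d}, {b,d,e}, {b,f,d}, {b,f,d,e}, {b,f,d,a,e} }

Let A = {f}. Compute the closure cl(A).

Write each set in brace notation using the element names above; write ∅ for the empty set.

{f,a}

cl via duality: int({b,d,a,e}) = {b,d,e}, so X∖{b,d,e} = {f,a}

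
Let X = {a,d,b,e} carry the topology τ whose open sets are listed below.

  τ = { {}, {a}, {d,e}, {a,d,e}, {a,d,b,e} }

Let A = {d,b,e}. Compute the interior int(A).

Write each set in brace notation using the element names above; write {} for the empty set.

{d,e}

interior: largest open inside A is {d,e} (from {}, {d,e})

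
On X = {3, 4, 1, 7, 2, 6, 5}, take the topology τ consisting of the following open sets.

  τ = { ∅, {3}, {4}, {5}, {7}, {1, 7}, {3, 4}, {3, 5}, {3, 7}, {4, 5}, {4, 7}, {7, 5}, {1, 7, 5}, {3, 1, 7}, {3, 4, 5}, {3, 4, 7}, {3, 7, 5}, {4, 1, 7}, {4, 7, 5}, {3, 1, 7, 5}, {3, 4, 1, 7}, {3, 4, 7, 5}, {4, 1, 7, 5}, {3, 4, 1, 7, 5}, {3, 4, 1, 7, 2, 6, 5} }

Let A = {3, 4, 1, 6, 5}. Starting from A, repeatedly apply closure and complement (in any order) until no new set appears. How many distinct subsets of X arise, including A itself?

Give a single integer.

cl via duality: int({7, 2}) = {7}, so X∖{7} = {3, 4, 1, 2, 6, 5}
Write k for closure, c for complement:
  1. A     = {3, 4, 1, 6, 5}
  2. kA    = {3, 4, 1, 2, 6, 5}
  3. cA    = {7, 2}
  4. ckA   = {7}
  5. kcA   = {1, 7, 2, 6}
  6. ckcA  = {3, 4, 5}
  7. kckcA = {3, 4, 2, 6, 5}
  8. ckckcA = {1, 7}
applying k or c yields no new set

8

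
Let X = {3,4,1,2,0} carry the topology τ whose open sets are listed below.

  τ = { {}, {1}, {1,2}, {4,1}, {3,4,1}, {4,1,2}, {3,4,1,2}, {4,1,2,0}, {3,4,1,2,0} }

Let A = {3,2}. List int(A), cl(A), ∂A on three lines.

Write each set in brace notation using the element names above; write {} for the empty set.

int(A) = {}
cl(A)  = {3,2,0}
∂A     = {3,2,0}

opens ⊆ A: {}; union → int = {}
complement {4,1,0}; its interior {4,1}; cl(A) = X∖{4,1} = {3,2,0}
boundary = {3,2,0} ∖ {} = {3,2,0}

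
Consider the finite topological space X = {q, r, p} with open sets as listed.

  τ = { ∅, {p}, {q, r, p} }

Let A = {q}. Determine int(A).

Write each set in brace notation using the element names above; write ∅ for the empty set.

∅

open subsets of A: ∅; so int(A) = ∅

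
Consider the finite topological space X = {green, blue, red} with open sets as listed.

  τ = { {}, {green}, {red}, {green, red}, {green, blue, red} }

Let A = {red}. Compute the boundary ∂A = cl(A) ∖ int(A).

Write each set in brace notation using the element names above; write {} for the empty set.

{blue}

opens ⊆ A: {}, {red}; union → int = {red}
complement {green, blue}; its interior {green}; cl(A) = X∖{green} = {blue, red}
boundary = {blue, red} ∖ {red} = {blue}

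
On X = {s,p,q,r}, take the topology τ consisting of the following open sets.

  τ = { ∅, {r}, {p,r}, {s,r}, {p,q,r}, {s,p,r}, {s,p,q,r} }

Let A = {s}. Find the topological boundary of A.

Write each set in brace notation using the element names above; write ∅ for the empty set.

open subsets of A: ∅; so int(A) = ∅
closure: X∖int(X∖A) = X∖{p,q,r} = {s}
∂A = {s} minus ∅ = {s}

{s}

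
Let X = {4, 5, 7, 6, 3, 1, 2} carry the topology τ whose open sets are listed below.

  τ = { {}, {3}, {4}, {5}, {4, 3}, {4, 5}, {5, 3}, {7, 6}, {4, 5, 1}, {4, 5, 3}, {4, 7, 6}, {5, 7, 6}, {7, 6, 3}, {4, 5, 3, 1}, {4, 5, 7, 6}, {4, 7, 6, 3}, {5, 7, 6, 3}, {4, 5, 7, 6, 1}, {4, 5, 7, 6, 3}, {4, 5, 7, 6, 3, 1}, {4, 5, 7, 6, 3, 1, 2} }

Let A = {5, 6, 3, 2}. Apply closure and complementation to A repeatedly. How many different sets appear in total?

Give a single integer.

cl via duality: int({4, 7, 1}) = {4}, so X∖{4} = {5, 7, 6, 3, 1, 2}
Write k for closure, c for complement:
  1. A     = {5, 6, 3, 2}
  2. kA    = {5, 7, 6, 3, 1, 2}
  3. cA    = {4, 7, 1}
  4. ckA   = {4}
  5. kcA   = {4, 7, 6, 1, 2}
  6. kckA  = {4, 1, 2}
  7. ckcA  = {5, 3}
  8. ckckA = {5, 7, 6, 3}
  9. kckcA = {5, 3, 1, 2}
  10. ckckcA = {4, 7, 6}
applying k or c yields no new set

10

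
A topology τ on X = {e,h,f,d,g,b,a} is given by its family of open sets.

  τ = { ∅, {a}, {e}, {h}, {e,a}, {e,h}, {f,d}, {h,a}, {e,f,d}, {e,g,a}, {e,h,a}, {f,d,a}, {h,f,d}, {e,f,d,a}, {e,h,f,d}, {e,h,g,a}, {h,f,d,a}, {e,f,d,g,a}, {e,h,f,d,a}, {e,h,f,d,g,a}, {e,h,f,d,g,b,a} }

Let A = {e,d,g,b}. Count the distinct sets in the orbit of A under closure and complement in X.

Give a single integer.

10

X∖A={h,f,a}, int(X∖A)={h,a}, hence cl(A)={e,f,d,g,b}
Orbit (k=closure, c=complement):
  1. A     = {e,d,g,b}
  2. kA    = {e,f,d,g,b}
  3. cA    = {h,f,a}
  4. ckA   = {h,a}
  5. kcA   = {h,f,d,g,b,a}
  6. kckA  = {h,g,b,a}
  7. ckcA  = {e}
  8. ckckA = {e,f,d}
  9. kckcA = {e,g,b}
  10. ckckcA = {h,f,d,a}
(closed under both — stop)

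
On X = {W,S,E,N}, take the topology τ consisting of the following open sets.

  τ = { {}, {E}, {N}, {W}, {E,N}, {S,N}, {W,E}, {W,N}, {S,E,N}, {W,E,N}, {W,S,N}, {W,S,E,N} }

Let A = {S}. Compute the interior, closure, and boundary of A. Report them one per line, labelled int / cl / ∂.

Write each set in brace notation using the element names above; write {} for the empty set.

int(A) = {}
cl(A)  = {S}
∂A     = {S}

opens ⊆ A: {}; union → int = {}
complement {W,E,N}; its interior {W,E,N}; cl(A) = X∖{W,E,N} = {S}
boundary = {S} ∖ {} = {S}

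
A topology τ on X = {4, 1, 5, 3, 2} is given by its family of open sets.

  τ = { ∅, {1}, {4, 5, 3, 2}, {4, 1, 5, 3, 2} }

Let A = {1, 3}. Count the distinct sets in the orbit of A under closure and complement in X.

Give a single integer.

6

complement {4, 5, 2}; its interior ∅; cl(A) = X∖∅ = {4, 1, 5, 3, 2}
With k = closure, c = complement:
  1. A     = {1, 3}
  2. kA    = {4, 1, 5, 3, 2}
  3. cA    = {4, 5, 2}
  4. ckA   = ∅
  5. kcA   = {4, 5, 3, 2}
  6. ckcA  = {1}
k, c of each give nothing new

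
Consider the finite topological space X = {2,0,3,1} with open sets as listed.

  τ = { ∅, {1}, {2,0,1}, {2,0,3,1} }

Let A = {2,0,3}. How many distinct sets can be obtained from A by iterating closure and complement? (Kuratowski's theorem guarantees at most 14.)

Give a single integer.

4

closure: X∖int(X∖A) = X∖{1} = {2,0,3}
Let k=closure and c=complement:
  1. A     = {2,0,3}
  2. cA    = {1}
  3. kcA   = {2,0,3,1}
  4. ckcA  = ∅
— saturated at 4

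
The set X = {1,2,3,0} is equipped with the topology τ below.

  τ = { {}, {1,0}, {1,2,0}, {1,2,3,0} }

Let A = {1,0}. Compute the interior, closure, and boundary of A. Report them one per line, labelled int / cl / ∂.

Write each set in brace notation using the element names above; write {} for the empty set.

interior: largest open inside A is {1,0} (from {}, {1,0})
cl via duality: int({2,3}) = {}, so X∖{} = {1,2,3,0}
cl∖int = {2,3}

int(A) = {1,0}
cl(A)  = {1,2,3,0}
∂A     = {2,3}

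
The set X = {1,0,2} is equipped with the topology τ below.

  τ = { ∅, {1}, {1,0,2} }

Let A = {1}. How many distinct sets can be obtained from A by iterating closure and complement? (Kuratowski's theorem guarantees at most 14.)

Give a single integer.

complement {0,2}; its interior ∅; cl(A) = X∖∅ = {1,0,2}
With k = closure, c = complement:
  1. A     = {1}
  2. kA    = {1,0,2}
  3. cA    = {0,2}
  4. ckA   = ∅
k, c of each give nothing new

4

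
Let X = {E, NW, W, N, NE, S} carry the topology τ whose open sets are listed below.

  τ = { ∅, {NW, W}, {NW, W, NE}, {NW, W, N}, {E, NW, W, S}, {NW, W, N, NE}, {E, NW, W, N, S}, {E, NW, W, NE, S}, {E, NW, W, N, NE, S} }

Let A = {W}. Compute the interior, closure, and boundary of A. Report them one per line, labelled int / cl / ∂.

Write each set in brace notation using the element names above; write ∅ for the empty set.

opens ⊆ A: ∅; union → int = ∅
complement {E, NW, N, NE, S}; its interior ∅; cl(A) = X∖∅ = {E, NW, W, N, NE, S}
boundary = {E, NW, W, N, NE, S} ∖ ∅ = {E, NW, W, N, NE, S}

int(A) = ∅
cl(A)  = {E, NW, W, N, NE, S}
∂A     = {E, NW, W, N, NE, S}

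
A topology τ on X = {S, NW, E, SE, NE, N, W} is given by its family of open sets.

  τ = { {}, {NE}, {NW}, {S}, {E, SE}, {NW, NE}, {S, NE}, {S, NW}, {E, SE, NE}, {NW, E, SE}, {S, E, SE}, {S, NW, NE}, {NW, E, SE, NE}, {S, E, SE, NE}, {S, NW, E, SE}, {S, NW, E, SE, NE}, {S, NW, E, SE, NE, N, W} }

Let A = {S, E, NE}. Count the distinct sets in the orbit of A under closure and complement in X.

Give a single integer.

10

X∖A={NW, SE, N, W}, int(X∖A)={NW}, hence cl(A)={S, E, SE, NE, N, W}
Orbit (k=closure, c=complement):
  1. A     = {S, E, NE}
  2. kA    = {S, E, SE, NE, N, W}
  3. cA    = {NW, SE, N, W}
  4. ckA   = {NW}
  5. kcA   = {NW, E, SE, N, W}
  6. kckA  = {NW, N, W}
  7. ckcA  = {S, NE}
  8. ckckA = {S, E, SE, NE}
  9. kckcA = {S, NE, N, W}
  10. ckckcA = {NW, E, SE}
(closed under both — stop)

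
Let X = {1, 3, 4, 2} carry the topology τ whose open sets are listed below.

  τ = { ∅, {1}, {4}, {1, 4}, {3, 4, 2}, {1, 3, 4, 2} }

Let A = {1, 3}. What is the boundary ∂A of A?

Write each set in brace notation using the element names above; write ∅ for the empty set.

{3, 2}

interior: largest open inside A is {1} (from ∅, {1})
cl via duality: int({4, 2}) = {4}, so X∖{4} = {1, 3, 2}
cl∖int = {3, 2}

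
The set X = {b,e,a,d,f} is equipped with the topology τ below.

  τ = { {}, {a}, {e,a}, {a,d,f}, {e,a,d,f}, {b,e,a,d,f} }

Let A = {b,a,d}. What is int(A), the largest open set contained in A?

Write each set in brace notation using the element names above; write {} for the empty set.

{a}

opens ⊆ A: {}, {a}; union → int = {a}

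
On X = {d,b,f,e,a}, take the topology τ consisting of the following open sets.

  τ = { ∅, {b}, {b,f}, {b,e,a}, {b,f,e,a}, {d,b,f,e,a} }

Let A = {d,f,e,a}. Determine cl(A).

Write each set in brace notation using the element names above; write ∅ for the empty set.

{d,f,e,a}

complement {b}; its interior {b}; cl(A) = X∖{b} = {d,f,e,a}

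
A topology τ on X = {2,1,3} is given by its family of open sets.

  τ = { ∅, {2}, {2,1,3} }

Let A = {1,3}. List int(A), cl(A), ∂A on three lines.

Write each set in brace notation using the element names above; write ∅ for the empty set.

int(A) = ∅
cl(A)  = {1,3}
∂A     = {1,3}

opens ⊆ A: ∅; union → int = ∅
complement {2}; its interior {2}; cl(A) = X∖{2} = {1,3}
boundary = {1,3} ∖ ∅ = {1,3}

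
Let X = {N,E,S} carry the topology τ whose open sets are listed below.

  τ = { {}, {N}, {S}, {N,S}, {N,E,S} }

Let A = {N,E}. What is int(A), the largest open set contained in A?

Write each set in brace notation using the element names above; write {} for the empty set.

{N}

interior: largest open inside A is {N} (from {}, {N})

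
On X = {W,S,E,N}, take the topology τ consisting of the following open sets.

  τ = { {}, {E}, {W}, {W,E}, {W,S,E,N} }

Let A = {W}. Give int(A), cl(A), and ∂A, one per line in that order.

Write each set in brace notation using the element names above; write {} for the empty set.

int(A) = {W}
cl(A)  = {W,S,N}
∂A     = {S,N}

interior: largest open inside A is {W} (from {}, {W})
cl via duality: int({S,E,N}) = {E}, so X∖{E} = {W,S,N}
cl∖int = {S,N}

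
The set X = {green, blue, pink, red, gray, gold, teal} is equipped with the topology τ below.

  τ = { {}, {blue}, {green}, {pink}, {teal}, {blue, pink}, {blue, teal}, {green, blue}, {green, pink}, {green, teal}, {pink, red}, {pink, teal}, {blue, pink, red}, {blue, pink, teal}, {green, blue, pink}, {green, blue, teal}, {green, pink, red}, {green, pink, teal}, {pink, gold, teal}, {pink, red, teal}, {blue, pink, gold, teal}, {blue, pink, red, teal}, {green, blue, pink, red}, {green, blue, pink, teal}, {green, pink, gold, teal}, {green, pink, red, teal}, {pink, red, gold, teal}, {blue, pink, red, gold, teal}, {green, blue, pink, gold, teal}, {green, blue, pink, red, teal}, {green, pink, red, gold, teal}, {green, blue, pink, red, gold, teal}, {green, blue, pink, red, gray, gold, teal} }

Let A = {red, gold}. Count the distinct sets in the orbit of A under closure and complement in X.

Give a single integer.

closure: X∖int(X∖A) = X∖{green, blue, pink, teal} = {red, gray, gold}
Let k=closure and c=complement:
  1. A     = {red, gold}
  2. kA    = {red, gray, gold}
  3. cA    = {green, blue, pink, gray, teal}
  4. ckA   = {green, blue, pink, teal}
  5. kcA   = {green, blue, pink, red, gray, gold, teal}
  6. ckcA  = {}
— saturated at 6

6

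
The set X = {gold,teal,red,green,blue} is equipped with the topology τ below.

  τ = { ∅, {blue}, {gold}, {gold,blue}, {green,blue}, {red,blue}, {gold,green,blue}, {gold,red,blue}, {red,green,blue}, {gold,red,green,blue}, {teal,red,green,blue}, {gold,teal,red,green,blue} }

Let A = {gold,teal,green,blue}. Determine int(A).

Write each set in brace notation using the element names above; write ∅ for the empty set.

{gold,green,blue}

U open, U⊆A: ∅, {gold}, {blue}, {gold,blue}, {green,blue}, {gold,green,blue}. int(A) = ⋃ = {gold,green,blue}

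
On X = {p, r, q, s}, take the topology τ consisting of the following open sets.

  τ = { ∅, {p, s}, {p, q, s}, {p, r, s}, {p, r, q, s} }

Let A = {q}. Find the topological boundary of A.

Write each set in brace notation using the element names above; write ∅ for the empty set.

opens ⊆ A: ∅; union → int = ∅
complement {p, r, s}; its interior {p, r, s}; cl(A) = X∖{p, r, s} = {q}
boundary = {q} ∖ ∅ = {q}

{q}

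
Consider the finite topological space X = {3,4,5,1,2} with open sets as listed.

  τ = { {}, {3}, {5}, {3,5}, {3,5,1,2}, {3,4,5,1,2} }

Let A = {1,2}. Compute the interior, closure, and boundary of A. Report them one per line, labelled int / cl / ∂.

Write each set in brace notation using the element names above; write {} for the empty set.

int(A) = {}
cl(A)  = {4,1,2}
∂A     = {4,1,2}

U open, U⊆A: {}. int(A) = ⋃ = {}
X∖A={3,4,5}, int(X∖A)={3,5}, hence cl(A)={4,1,2}
∂A: remove int from cl → {4,1,2}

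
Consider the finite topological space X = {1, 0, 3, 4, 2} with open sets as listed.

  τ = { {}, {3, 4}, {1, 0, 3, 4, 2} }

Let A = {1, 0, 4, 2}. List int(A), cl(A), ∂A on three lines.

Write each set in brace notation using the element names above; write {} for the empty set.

int(A) = {}
cl(A)  = {1, 0, 3, 4, 2}
∂A     = {1, 0, 3, 4, 2}

interior: largest open inside A is {} (from {})
cl via duality: int({3}) = {}, so X∖{} = {1, 0, 3, 4, 2}
cl∖int = {1, 0, 3, 4, 2}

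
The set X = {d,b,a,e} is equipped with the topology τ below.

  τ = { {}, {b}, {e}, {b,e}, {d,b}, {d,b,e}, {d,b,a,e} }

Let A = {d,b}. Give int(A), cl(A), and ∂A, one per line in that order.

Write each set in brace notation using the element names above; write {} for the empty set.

int(A) = {d,b}
cl(A)  = {d,b,a}
∂A     = {a}

opens ⊆ A: {}, {b}, {d,b}; union → int = {d,b}
complement {a,e}; its interior {e}; cl(A) = X∖{e} = {d,b,a}
boundary = {d,b,a} ∖ {d,b} = {a}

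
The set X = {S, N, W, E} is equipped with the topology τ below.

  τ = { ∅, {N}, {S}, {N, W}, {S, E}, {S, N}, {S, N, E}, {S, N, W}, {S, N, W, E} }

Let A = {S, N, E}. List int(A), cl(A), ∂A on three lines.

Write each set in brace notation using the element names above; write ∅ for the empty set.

interior: largest open inside A is {S, N, E} (from ∅, {S}, {N}, {S, N}, {S, E}, {S, N, E})
cl via duality: int({W}) = ∅, so X∖∅ = {S, N, W, E}
cl∖int = {W}

int(A) = {S, N, E}
cl(A)  = {S, N, W, E}
∂A     = {W}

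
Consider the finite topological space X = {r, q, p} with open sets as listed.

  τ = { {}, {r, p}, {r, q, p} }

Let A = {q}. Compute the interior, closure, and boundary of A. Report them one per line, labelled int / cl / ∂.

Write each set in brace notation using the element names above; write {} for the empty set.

opens ⊆ A: {}; union → int = {}
complement {r, p}; its interior {r, p}; cl(A) = X∖{r, p} = {q}
boundary = {q} ∖ {} = {q}

int(A) = {}
cl(A)  = {q}
∂A     = {q}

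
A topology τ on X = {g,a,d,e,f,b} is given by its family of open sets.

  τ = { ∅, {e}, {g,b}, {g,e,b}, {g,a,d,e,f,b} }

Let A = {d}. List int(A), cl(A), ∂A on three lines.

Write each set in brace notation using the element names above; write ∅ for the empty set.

interior: largest open inside A is ∅ (from ∅)
cl via duality: int({g,a,e,f,b}) = {g,e,b}, so X∖{g,e,b} = {a,d,f}
cl∖int = {a,d,f}

int(A) = ∅
cl(A)  = {a,d,f}
∂A     = {a,d,f}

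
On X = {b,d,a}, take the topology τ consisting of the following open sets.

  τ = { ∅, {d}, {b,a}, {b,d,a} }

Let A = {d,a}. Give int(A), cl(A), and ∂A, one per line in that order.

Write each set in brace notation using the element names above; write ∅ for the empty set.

open subsets of A: ∅, {d}; so int(A) = {d}
closure: X∖int(X∖A) = X∖∅ = {b,d,a}
∂A = {b,d,a} minus {d} = {b,a}

int(A) = {d}
cl(A)  = {b,d,a}
∂A     = {b,a}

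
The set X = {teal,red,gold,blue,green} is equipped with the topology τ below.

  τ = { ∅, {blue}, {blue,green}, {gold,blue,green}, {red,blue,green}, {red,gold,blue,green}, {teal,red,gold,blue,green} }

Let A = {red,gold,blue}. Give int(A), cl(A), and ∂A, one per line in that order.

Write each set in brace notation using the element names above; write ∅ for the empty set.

int(A) = {blue}
cl(A)  = {teal,red,gold,blue,green}
∂A     = {teal,red,gold,green}

U open, U⊆A: ∅, {blue}. int(A) = ⋃ = {blue}
X∖A={teal,green}, int(X∖A)=∅, hence cl(A)={teal,red,gold,blue,green}
∂A: remove int from cl → {teal,red,gold,green}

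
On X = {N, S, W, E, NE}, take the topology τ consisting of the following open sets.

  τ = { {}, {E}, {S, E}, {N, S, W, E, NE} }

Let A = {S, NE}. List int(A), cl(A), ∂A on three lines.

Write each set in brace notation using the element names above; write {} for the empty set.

interior: largest open inside A is {} (from {})
cl via duality: int({N, W, E}) = {E}, so X∖{E} = {N, S, W, NE}
cl∖int = {N, S, W, NE}

int(A) = {}
cl(A)  = {N, S, W, NE}
∂A     = {N, S, W, NE}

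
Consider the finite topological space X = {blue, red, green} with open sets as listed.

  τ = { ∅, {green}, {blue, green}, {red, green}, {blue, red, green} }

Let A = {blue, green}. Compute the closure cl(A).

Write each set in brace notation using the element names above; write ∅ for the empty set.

cl via duality: int({red}) = ∅, so X∖∅ = {blue, red, green}

{blue, red, green}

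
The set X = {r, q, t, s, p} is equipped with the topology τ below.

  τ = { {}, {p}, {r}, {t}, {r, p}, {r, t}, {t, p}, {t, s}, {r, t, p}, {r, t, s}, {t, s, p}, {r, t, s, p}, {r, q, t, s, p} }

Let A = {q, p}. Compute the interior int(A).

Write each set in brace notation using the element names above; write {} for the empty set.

interior: largest open inside A is {p} (from {}, {p})

{p}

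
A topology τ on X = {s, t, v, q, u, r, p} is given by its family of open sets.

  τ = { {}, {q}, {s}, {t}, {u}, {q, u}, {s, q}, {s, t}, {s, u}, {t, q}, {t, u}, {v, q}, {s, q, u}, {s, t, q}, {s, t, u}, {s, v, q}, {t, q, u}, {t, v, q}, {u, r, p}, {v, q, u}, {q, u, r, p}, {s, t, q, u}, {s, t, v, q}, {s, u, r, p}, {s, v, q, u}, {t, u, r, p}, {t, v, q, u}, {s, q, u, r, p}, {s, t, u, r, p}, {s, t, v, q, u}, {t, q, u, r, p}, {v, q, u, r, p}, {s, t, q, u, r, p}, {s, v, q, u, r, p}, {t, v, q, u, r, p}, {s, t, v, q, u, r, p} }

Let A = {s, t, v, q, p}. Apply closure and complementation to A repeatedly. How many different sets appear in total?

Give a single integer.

6

complement {u, r}; its interior {u}; cl(A) = X∖{u} = {s, t, v, q, r, p}
With k = closure, c = complement:
  1. A     = {s, t, v, q, p}
  2. kA    = {s, t, v, q, r, p}
  3. cA    = {u, r}
  4. ckA   = {u}
  5. kcA   = {u, r, p}
  6. ckcA  = {s, t, v, q}
k, c of each give nothing new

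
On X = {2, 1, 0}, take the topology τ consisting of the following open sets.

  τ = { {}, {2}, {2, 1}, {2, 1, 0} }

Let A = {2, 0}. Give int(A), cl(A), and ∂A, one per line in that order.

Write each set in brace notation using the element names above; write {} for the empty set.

interior: largest open inside A is {2} (from {}, {2})
cl via duality: int({1}) = {}, so X∖{} = {2, 1, 0}
cl∖int = {1, 0}

int(A) = {2}
cl(A)  = {2, 1, 0}
∂A     = {1, 0}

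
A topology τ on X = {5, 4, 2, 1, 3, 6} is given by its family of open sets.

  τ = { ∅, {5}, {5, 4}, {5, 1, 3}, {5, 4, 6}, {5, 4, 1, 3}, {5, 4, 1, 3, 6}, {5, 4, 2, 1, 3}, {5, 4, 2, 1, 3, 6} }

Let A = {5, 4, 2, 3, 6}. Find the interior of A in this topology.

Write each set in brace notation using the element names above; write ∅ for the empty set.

{5, 4, 6}

U open, U⊆A: ∅, {5}, {5, 4}, {5, 4, 6}. int(A) = ⋃ = {5, 4, 6}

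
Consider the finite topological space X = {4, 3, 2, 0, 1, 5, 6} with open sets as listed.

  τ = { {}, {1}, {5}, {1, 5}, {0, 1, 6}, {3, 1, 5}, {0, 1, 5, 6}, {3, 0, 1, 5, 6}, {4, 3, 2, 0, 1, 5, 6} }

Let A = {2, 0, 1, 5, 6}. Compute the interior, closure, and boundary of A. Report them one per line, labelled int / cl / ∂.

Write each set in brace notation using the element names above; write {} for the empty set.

open subsets of A: {}, {5}, {1}, {1, 5}, {0, 1, 6}, {0, 1, 5, 6}; so int(A) = {0, 1, 5, 6}
closure: X∖int(X∖A) = X∖{} = {4, 3, 2, 0, 1, 5, 6}
∂A = {4, 3, 2, 0, 1, 5, 6} minus {0, 1, 5, 6} = {4, 3, 2}

int(A) = {0, 1, 5, 6}
cl(A)  = {4, 3, 2, 0, 1, 5, 6}
∂A     = {4, 3, 2}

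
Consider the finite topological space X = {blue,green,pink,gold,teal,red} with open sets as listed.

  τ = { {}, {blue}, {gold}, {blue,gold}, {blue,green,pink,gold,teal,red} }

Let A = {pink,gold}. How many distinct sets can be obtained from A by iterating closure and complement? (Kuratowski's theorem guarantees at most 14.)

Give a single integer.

closure: X∖int(X∖A) = X∖{blue} = {green,pink,gold,teal,red}
Let k=closure and c=complement:
  1. A     = {pink,gold}
  2. kA    = {green,pink,gold,teal,red}
  3. cA    = {blue,green,teal,red}
  4. ckA   = {blue}
  5. kcA   = {blue,green,pink,teal,red}
  6. ckcA  = {gold}
— saturated at 6

6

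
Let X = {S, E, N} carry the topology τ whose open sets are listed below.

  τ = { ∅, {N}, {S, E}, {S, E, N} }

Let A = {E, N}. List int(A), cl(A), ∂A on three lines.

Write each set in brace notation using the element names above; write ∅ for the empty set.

int(A) = {N}
cl(A)  = {S, E, N}
∂A     = {S, E}

interior: largest open inside A is {N} (from ∅, {N})
cl via duality: int({S}) = ∅, so X∖∅ = {S, E, N}
cl∖int = {S, E}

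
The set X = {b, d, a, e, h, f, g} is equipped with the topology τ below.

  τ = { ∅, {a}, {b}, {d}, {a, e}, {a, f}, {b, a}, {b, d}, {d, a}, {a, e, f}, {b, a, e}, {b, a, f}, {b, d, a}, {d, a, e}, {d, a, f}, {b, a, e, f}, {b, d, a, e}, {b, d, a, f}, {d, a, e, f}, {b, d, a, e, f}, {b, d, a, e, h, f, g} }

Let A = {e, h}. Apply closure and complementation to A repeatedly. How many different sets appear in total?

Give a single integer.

6

closure: X∖int(X∖A) = X∖{b, d, a, f} = {e, h, g}
Let k=closure and c=complement:
  1. A     = {e, h}
  2. kA    = {e, h, g}
  3. cA    = {b, d, a, f, g}
  4. ckA   = {b, d, a, f}
  5. kcA   = {b, d, a, e, h, f, g}
  6. ckcA  = ∅
— saturated at 6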